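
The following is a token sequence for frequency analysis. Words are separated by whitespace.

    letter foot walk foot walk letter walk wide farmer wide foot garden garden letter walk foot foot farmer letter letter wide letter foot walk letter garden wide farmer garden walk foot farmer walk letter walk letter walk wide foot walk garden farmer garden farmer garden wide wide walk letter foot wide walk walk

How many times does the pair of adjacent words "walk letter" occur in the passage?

Scanning the 52 overlapping bigram windows for "walk letter":
  position 5–6: walk letter
  position 24–25: walk letter
  position 33–34: walk letter
  position 35–36: walk letter
  position 48–49: walk letter

5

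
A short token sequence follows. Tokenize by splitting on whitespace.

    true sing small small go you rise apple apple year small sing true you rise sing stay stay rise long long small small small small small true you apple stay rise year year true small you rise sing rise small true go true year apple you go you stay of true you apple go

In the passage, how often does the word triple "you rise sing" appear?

2

Scanning the 52 overlapping trigram windows for "you rise sing":
  position 14–16: you rise sing
  position 36–38: you rise sing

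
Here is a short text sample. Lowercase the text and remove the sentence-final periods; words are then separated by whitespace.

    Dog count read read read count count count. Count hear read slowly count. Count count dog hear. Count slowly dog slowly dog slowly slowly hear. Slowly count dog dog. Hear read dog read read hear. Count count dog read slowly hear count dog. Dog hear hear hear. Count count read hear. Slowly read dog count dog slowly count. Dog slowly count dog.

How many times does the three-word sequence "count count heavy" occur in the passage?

0

Scanning the 60 overlapping trigram windows for "count count heavy":
  (none found)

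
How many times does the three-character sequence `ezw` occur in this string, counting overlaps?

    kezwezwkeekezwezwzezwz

Sliding a length-3 window over the 22 characters (20 positions):
  position 2–4: ezw
  position 5–7: ezw
  position 12–14: ezw
  position 15–17: ezw
  position 19–21: ezw

5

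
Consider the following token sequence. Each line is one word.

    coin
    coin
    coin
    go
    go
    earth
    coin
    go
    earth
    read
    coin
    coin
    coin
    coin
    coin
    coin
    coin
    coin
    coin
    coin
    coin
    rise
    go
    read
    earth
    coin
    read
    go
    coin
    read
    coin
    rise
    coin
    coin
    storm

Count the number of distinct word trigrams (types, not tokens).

35 tokens → 33 trigram windows in total.
Repeated trigrams (each contributes count−1 duplicates):
  coin coin coin: 10
9 duplicate windows → 33 − 9 = 24 distinct.

24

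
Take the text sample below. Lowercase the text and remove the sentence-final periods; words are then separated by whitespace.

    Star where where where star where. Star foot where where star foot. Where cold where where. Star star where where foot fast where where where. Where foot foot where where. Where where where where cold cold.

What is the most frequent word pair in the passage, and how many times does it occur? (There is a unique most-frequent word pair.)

"where where", 13 times

Bigram frequencies (highest first):
  where where: 13
  where star: 4
  star where: 3
  foot where: 3
  star foot: 2
  where cold: 2
  … (7 more, each ≤ 2)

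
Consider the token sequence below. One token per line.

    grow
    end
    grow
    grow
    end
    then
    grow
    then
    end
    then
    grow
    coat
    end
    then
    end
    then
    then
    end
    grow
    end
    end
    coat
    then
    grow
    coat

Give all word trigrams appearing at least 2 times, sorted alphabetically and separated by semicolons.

Trigram counts meeting the condition (at least 2 times):
  end then grow: 2
  then end then: 2
  then grow coat: 2

end then grow; then end then; then grow coat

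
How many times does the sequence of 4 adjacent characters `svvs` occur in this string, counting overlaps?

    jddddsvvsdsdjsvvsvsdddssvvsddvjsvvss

4

Sliding a length-4 window over the 36 characters (33 positions):
  position 6–9: svvs
  position 14–17: svvs
  position 24–27: svvs
  position 32–35: svvs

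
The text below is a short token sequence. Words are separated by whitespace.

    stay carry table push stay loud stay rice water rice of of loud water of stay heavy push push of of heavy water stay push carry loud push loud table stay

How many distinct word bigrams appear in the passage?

29

31 tokens → 30 bigram windows in total.
Repeated bigrams (each contributes count−1 duplicates):
  of of: 2
1 duplicate windows → 30 − 1 = 29 distinct.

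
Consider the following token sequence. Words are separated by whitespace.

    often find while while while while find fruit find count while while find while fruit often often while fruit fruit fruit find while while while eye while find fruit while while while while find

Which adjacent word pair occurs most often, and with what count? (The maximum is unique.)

Bigram frequencies (highest first):
  while while: 9
  while find: 4
  find while: 3
  find fruit: 2
  fruit find: 2
  while fruit: 2
  … (10 more, each ≤ 2)

"while while", 9 times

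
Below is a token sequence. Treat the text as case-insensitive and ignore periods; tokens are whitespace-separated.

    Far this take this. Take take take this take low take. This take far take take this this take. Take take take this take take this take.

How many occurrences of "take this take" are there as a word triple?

5

Scanning the 25 overlapping trigram windows for "take this take":
  position 3–5: take this take
  position 7–9: take this take
  position 11–13: take this take
  position 22–24: take this take
  position 25–27: take this take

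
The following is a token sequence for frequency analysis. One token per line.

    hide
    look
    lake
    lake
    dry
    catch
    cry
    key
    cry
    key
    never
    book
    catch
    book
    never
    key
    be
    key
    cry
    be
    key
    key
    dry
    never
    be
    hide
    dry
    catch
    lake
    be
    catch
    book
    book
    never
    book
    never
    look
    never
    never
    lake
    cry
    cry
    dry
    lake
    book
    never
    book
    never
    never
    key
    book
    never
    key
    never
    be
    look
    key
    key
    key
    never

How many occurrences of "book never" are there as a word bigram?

6

Scanning the 59 overlapping bigram windows for "book never":
  position 14–15: book never
  position 33–34: book never
  position 35–36: book never
  position 45–46: book never
  position 47–48: book never
  position 51–52: book never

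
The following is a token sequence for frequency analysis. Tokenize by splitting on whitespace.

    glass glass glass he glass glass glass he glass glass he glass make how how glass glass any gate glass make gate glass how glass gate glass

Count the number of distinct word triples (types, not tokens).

27 tokens → 25 trigram windows in total.
Repeated trigrams (each contributes count−1 duplicates):
  glass glass he: 3
  glass he glass: 3
  glass glass glass: 2
  he glass glass: 2
6 duplicate windows → 25 − 6 = 19 distinct.

19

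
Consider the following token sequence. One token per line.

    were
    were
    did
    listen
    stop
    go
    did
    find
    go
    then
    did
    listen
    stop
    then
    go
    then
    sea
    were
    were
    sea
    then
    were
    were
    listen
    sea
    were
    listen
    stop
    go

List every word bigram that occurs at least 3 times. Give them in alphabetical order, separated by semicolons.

listen stop; were were

Bigram counts meeting the condition (at least 3 times):
  listen stop: 3
  were were: 3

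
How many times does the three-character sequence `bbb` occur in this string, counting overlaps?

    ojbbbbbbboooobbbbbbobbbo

Sliding a length-3 window over the 24 characters (22 positions):
  position 3–5: bbb
  position 4–6: bbb
  position 5–7: bbb
  position 6–8: bbb
  position 7–9: bbb
  position 14–16: bbb
  position 15–17: bbb
  position 16–18: bbb
  position 17–19: bbb
  position 21–23: bbb

10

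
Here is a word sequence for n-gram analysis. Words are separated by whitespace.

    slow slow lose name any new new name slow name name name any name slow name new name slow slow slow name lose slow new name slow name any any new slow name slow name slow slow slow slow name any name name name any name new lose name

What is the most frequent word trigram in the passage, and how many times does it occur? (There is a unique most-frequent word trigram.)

Trigram frequencies (highest first):
  name slow name: 4
  new name slow: 3
  name any name: 3
  slow slow slow: 3
  name name name: 2
  name name any: 2
  … (26 more, each ≤ 2)

"name slow name", 4 times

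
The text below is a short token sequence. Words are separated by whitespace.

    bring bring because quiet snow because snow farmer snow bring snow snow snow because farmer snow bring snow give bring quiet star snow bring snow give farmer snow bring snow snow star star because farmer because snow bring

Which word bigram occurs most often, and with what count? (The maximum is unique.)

Bigram frequencies (highest first):
  snow bring: 5
  bring snow: 4
  farmer snow: 3
  snow snow: 3
  snow because: 2
  because snow: 2
  … (16 more, each ≤ 2)

"snow bring", 5 times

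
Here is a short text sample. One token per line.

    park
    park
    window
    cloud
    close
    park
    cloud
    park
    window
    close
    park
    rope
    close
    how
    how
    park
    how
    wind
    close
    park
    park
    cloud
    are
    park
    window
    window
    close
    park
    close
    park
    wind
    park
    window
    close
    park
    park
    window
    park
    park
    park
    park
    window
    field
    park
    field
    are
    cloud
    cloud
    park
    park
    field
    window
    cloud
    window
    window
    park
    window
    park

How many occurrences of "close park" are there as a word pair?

Scanning the 57 overlapping bigram windows for "close park":
  position 5–6: close park
  position 10–11: close park
  position 19–20: close park
  position 27–28: close park
  position 29–30: close park
  position 34–35: close park

6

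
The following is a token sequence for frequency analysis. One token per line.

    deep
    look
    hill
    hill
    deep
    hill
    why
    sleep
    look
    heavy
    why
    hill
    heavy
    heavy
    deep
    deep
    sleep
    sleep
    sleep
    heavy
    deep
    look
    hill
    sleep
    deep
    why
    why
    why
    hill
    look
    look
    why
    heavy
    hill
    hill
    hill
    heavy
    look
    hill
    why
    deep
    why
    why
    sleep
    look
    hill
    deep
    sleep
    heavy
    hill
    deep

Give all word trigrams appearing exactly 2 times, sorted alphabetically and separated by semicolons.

deep look hill; deep why why; why sleep look

Trigram counts meeting the condition (exactly 2 times):
  deep look hill: 2
  deep why why: 2
  why sleep look: 2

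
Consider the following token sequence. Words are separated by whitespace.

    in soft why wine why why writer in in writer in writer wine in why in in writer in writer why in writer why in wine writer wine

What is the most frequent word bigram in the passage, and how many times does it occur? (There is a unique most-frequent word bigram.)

"in writer", 5 times

Bigram frequencies (highest first):
  in writer: 5
  writer in: 3
  why in: 3
  in in: 2
  writer wine: 2
  writer why: 2
  … (10 more, each ≤ 1)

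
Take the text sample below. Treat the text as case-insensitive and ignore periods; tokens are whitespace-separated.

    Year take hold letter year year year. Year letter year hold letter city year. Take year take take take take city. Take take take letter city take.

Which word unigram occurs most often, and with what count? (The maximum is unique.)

Unigram frequencies (highest first):
  take: 10
  year: 8
  letter: 4
  city: 3
  hold: 2

"take", 10 times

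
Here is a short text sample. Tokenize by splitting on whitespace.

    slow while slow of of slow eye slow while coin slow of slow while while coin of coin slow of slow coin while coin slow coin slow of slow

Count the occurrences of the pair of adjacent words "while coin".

3

Scanning the 28 overlapping bigram windows for "while coin":
  position 9–10: while coin
  position 15–16: while coin
  position 23–24: while coin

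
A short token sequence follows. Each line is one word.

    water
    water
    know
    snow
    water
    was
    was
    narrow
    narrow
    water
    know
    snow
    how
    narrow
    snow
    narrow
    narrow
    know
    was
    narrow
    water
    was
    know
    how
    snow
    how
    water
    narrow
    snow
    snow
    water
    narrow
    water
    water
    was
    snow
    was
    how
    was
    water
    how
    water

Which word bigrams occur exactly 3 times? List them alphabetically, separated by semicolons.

Bigram counts meeting the condition (exactly 3 times):
  narrow water: 3
  water was: 3

narrow water; water was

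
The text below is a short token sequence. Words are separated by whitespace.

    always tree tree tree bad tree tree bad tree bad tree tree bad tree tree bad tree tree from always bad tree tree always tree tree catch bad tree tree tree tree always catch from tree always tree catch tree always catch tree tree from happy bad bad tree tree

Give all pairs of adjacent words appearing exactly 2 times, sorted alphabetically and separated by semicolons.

always catch; catch tree; tree catch; tree from

Bigram counts meeting the condition (exactly 2 times):
  always catch: 2
  catch tree: 2
  tree catch: 2
  tree from: 2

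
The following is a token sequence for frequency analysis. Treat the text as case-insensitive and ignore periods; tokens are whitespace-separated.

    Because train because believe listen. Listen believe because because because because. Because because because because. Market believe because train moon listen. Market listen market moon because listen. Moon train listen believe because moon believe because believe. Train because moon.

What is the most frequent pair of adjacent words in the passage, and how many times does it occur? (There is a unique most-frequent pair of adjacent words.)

"because because", 7 times

Bigram frequencies (highest first):
  because because: 7
  believe because: 4
  because train: 2
  train because: 2
  because believe: 2
  listen believe: 2
  … (17 more, each ≤ 2)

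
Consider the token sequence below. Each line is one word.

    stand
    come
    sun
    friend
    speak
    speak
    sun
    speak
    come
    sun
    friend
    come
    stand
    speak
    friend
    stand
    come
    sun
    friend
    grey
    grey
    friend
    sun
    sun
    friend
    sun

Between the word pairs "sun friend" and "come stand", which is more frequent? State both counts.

"sun friend": 4 occurrences
"come stand": 1 occurrence

"sun friend" (4 vs 1)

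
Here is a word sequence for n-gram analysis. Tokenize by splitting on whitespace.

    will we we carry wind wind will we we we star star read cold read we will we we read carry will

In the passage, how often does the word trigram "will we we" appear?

3

Scanning the 20 overlapping trigram windows for "will we we":
  position 1–3: will we we
  position 7–9: will we we
  position 17–19: will we we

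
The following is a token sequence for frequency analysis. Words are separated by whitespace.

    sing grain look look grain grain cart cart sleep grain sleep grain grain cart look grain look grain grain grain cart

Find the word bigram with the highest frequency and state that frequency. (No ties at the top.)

"grain grain", 4 times

Bigram frequencies (highest first):
  grain grain: 4
  look grain: 3
  grain cart: 3
  grain look: 2
  sleep grain: 2
  sing grain: 1
  … (5 more, each ≤ 1)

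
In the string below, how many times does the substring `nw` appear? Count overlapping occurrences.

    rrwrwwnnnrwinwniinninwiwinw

3

Sliding a length-2 window over the 27 characters (26 positions):
  position 13–14: nw
  position 21–22: nw
  position 26–27: nw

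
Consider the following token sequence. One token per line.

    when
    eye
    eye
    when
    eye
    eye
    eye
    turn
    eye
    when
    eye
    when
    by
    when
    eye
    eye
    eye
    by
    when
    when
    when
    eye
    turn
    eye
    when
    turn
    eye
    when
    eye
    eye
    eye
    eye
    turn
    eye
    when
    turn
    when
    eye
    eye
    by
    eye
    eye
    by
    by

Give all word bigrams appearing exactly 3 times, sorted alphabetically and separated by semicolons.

eye by; eye turn

Bigram counts meeting the condition (exactly 3 times):
  eye by: 3
  eye turn: 3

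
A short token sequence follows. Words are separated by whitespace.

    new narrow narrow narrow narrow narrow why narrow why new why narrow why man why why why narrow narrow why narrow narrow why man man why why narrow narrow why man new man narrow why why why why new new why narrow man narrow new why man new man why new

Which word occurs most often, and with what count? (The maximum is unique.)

"why", 19 times

Unigram frequencies (highest first):
  why: 19
  narrow: 16
  new: 8
  man: 8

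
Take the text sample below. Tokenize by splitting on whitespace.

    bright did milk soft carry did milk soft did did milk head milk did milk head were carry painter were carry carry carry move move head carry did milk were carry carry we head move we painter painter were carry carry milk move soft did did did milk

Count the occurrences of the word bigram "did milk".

6

Scanning the 47 overlapping bigram windows for "did milk":
  position 2–3: did milk
  position 6–7: did milk
  position 10–11: did milk
  position 14–15: did milk
  position 28–29: did milk
  position 47–48: did milk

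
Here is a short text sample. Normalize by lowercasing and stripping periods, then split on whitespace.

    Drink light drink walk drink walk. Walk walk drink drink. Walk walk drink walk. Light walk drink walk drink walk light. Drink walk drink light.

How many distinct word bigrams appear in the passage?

25 tokens → 24 bigram windows in total.
Repeated bigrams (each contributes count−1 duplicates):
  drink walk: 7
  walk drink: 6
  walk walk: 3
  drink light: 2
  light drink: 2
  walk light: 2
16 duplicate windows → 24 − 16 = 8 distinct.

8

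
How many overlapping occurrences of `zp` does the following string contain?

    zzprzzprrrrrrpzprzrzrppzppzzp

Sliding a length-2 window over the 29 characters (28 positions):
  position 2–3: zp
  position 6–7: zp
  position 15–16: zp
  position 24–25: zp
  position 28–29: zp

5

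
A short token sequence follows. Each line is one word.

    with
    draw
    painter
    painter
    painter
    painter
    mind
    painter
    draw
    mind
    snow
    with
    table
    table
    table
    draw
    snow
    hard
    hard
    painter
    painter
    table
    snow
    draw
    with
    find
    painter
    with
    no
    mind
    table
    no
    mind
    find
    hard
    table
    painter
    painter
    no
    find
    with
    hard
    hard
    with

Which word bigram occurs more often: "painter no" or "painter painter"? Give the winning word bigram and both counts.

"painter no": 1 occurrence
"painter painter": 5 occurrences

"painter painter" (5 vs 1)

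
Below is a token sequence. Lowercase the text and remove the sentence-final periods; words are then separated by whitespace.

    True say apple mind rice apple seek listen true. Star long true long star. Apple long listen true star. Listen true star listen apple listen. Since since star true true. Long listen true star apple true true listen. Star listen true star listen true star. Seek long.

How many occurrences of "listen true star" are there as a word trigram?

6

Scanning the 45 overlapping trigram windows for "listen true star":
  position 8–10: listen true star
  position 17–19: listen true star
  position 20–22: listen true star
  position 32–34: listen true star
  position 40–42: listen true star
  position 43–45: listen true star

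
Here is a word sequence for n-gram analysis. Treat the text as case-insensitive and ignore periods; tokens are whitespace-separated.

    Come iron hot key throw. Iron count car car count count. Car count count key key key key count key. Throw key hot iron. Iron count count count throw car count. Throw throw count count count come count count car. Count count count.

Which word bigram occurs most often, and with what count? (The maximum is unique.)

"count count", 9 times

Bigram frequencies (highest first):
  count count: 9
  car count: 4
  count car: 3
  key key: 3
  key throw: 2
  iron count: 2
  … (17 more, each ≤ 2)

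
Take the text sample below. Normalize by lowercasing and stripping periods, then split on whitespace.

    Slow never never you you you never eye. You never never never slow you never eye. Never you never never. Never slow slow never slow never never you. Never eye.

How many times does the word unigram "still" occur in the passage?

0

Scanning the 30 tokens for "still":
  (none found)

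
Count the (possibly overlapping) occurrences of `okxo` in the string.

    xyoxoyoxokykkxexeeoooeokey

0

Sliding a length-4 window over the 26 characters (23 positions):
  (no match at any position)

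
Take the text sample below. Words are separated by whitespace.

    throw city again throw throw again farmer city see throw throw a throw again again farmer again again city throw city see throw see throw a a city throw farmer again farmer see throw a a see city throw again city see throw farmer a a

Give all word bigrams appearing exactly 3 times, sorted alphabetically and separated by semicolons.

a a; again farmer; city see; city throw; throw a; throw again

Bigram counts meeting the condition (exactly 3 times):
  a a: 3
  again farmer: 3
  city see: 3
  city throw: 3
  throw a: 3
  throw again: 3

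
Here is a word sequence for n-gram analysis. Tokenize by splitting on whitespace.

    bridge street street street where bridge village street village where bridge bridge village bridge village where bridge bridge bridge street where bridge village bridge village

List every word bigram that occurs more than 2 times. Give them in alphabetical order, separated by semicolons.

bridge bridge; bridge village; where bridge

Bigram counts meeting the condition (more than 2 times):
  bridge bridge: 3
  bridge village: 5
  where bridge: 4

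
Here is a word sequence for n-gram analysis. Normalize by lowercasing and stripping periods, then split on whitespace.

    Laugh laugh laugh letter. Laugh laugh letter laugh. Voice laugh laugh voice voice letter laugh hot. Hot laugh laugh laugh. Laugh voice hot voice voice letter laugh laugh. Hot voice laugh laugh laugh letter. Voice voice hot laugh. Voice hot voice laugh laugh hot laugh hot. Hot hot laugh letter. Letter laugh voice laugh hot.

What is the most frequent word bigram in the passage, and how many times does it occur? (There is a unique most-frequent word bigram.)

Bigram frequencies (highest first):
  laugh laugh: 11
  letter laugh: 5
  laugh voice: 5
  laugh hot: 5
  laugh letter: 4
  voice laugh: 4
  … (8 more, each ≤ 4)

"laugh laugh", 11 times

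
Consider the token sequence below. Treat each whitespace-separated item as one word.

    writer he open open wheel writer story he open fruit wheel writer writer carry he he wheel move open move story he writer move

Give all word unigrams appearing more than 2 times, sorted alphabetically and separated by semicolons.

Unigram counts meeting the condition (more than 2 times):
  he: 5
  move: 3
  open: 4
  wheel: 3
  writer: 5

he; move; open; wheel; writer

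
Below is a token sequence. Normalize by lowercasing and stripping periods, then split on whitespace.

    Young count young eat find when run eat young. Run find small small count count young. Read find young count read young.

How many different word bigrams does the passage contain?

19

22 tokens → 21 bigram windows in total.
Repeated bigrams (each contributes count−1 duplicates):
  count young: 2
  young count: 2
2 duplicate windows → 21 − 2 = 19 distinct.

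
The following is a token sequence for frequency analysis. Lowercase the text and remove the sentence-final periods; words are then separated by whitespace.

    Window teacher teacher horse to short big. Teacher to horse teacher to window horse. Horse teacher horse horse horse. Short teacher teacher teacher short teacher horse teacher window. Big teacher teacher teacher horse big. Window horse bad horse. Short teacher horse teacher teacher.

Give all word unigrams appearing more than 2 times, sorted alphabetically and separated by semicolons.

Unigram counts meeting the condition (more than 2 times):
  big: 3
  horse: 12
  short: 4
  teacher: 16
  to: 3
  window: 4

big; horse; short; teacher; to; window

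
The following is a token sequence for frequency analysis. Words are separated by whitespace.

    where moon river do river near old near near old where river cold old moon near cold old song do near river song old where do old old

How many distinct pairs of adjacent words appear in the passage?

24

28 tokens → 27 bigram windows in total.
Repeated bigrams (each contributes count−1 duplicates):
  cold old: 2
  near old: 2
  old where: 2
3 duplicate windows → 27 − 3 = 24 distinct.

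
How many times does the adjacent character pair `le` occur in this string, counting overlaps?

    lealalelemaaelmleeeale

Sliding a length-2 window over the 22 characters (21 positions):
  position 1–2: le
  position 6–7: le
  position 8–9: le
  position 16–17: le
  position 21–22: le

5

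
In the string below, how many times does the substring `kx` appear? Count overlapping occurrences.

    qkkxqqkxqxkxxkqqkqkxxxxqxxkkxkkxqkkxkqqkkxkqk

8

Sliding a length-2 window over the 45 characters (44 positions):
  position 3–4: kx
  position 7–8: kx
  position 11–12: kx
  position 19–20: kx
  position 28–29: kx
  position 31–32: kx
  position 35–36: kx
  position 41–42: kx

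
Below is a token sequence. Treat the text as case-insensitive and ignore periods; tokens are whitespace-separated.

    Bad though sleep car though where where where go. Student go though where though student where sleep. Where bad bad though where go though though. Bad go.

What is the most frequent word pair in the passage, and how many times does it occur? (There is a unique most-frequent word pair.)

"though where", 3 times

Bigram frequencies (highest first):
  though where: 3
  bad though: 2
  where where: 2
  where go: 2
  go though: 2
  though sleep: 1
  … (14 more, each ≤ 1)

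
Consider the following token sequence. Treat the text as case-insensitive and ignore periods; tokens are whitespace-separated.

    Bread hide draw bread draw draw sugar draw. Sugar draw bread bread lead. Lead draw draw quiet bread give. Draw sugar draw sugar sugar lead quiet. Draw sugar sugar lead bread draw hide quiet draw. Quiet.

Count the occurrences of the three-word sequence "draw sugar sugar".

2

Scanning the 34 overlapping trigram windows for "draw sugar sugar":
  position 22–24: draw sugar sugar
  position 27–29: draw sugar sugar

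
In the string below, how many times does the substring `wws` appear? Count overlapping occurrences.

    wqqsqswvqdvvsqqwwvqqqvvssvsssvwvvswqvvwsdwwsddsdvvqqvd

1

Sliding a length-3 window over the 54 characters (52 positions):
  position 42–44: wws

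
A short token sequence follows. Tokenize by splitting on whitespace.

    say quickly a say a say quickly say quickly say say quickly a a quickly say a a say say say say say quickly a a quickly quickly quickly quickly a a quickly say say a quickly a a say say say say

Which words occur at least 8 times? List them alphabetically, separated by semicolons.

a; quickly; say

Unigram counts meeting the condition (at least 8 times):
  a: 13
  quickly: 12
  say: 18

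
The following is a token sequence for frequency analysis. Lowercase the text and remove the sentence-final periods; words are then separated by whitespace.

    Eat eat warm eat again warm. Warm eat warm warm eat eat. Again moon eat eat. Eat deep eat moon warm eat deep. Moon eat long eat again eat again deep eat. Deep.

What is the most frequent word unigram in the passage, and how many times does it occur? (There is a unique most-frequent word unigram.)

Unigram frequencies (highest first):
  eat: 15
  warm: 6
  again: 4
  deep: 4
  moon: 3
  long: 1

"eat", 15 times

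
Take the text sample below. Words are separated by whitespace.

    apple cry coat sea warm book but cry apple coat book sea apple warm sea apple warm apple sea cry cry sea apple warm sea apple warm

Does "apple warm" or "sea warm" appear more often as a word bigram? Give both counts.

"apple warm": 4 occurrences
"sea warm": 1 occurrence

"apple warm" (4 vs 1)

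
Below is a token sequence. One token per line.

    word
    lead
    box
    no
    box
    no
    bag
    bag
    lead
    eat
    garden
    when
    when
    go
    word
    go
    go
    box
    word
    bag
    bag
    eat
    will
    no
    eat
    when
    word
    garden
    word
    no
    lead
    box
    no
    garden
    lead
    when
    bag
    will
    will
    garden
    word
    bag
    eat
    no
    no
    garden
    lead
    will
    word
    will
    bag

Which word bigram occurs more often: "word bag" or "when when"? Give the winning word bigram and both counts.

"word bag": 2 occurrences
"when when": 1 occurrence

"word bag" (2 vs 1)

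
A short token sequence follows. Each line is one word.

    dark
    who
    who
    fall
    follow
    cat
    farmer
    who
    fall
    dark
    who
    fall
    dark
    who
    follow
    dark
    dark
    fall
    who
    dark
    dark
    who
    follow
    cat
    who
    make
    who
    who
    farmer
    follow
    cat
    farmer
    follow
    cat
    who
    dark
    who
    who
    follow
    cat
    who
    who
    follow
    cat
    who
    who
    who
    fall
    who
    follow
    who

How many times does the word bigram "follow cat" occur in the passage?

6

Scanning the 50 overlapping bigram windows for "follow cat":
  position 5–6: follow cat
  position 23–24: follow cat
  position 30–31: follow cat
  position 33–34: follow cat
  position 39–40: follow cat
  position 43–44: follow cat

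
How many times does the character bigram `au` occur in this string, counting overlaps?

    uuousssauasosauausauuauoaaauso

6

Sliding a length-2 window over the 30 characters (29 positions):
  position 8–9: au
  position 14–15: au
  position 16–17: au
  position 19–20: au
  position 22–23: au
  position 27–28: au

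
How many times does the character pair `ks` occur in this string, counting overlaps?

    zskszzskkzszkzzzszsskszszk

2

Sliding a length-2 window over the 26 characters (25 positions):
  position 3–4: ks
  position 21–22: ks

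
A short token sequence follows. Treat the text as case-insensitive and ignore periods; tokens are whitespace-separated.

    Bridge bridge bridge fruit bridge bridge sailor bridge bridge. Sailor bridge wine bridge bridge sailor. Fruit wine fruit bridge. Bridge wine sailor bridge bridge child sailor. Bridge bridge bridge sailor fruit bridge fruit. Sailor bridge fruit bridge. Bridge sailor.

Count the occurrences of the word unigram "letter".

Scanning the 39 tokens for "letter":
  (none found)

0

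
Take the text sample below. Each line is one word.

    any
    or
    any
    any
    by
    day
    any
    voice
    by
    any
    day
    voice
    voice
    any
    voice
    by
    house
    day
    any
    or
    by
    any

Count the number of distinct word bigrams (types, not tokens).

22 tokens → 21 bigram windows in total.
Repeated bigrams (each contributes count−1 duplicates):
  any or: 2
  any voice: 2
  by any: 2
  day any: 2
  voice by: 2
5 duplicate windows → 21 − 5 = 16 distinct.

16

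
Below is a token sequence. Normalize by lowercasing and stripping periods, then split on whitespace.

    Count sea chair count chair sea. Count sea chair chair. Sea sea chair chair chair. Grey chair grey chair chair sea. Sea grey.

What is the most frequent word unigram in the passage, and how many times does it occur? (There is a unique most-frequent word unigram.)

Unigram frequencies (highest first):
  chair: 10
  sea: 7
  count: 3
  grey: 3

"chair", 10 times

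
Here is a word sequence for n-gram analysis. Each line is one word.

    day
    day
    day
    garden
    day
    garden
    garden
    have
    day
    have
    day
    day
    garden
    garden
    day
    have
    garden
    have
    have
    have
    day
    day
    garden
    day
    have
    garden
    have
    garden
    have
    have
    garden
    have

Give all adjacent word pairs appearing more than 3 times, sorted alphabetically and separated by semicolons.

day day; day garden; garden have; have garden

Bigram counts meeting the condition (more than 3 times):
  day day: 4
  day garden: 4
  garden have: 5
  have garden: 4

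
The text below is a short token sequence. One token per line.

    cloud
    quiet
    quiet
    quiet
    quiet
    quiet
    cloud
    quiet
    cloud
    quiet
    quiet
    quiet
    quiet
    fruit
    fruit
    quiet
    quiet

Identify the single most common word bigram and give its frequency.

Bigram frequencies (highest first):
  quiet quiet: 8
  cloud quiet: 3
  quiet cloud: 2
  quiet fruit: 1
  fruit fruit: 1
  fruit quiet: 1

"quiet quiet", 8 times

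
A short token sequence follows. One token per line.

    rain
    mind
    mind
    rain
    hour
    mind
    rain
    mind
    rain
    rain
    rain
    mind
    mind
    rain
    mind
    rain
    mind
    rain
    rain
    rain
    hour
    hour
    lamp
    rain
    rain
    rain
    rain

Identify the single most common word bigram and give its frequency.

"rain rain", 7 times

Bigram frequencies (highest first):
  rain rain: 7
  mind rain: 6
  rain mind: 5
  mind mind: 2
  rain hour: 2
  hour mind: 1
  … (3 more, each ≤ 1)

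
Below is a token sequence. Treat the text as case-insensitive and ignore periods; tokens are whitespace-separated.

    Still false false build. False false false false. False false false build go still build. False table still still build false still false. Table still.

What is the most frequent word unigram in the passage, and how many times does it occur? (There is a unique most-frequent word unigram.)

Unigram frequencies (highest first):
  false: 12
  still: 6
  build: 4
  table: 2
  go: 1

"false", 12 times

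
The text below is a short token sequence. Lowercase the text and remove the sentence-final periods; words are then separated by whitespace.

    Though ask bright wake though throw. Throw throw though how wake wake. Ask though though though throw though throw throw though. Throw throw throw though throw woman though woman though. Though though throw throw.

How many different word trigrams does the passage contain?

22

34 tokens → 32 trigram windows in total.
Repeated trigrams (each contributes count−1 duplicates):
  though throw throw: 4
  throw though throw: 3
  throw throw though: 3
  though though though: 2
  though though throw: 2
  throw throw throw: 2
10 duplicate windows → 32 − 10 = 22 distinct.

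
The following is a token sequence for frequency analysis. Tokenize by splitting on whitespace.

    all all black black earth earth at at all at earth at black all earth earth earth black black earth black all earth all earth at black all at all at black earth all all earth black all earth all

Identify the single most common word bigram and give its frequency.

"all earth", 5 times

Bigram frequencies (highest first):
  all earth: 5
  black all: 4
  black earth: 3
  earth earth: 3
  earth at: 3
  all at: 3
  … (9 more, each ≤ 3)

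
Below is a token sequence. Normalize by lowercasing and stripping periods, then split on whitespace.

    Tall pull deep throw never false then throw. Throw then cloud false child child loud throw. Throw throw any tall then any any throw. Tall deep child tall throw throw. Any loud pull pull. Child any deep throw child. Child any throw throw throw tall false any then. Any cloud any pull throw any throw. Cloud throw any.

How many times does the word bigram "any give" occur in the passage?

0

Scanning the 57 overlapping bigram windows for "any give":
  (none found)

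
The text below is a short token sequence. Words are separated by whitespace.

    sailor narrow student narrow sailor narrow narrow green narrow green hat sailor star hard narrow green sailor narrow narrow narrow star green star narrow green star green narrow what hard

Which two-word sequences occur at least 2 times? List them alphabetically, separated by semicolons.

Bigram counts meeting the condition (at least 2 times):
  green narrow: 2
  green star: 2
  narrow green: 4
  narrow narrow: 3
  sailor narrow: 3
  star green: 2

green narrow; green star; narrow green; narrow narrow; sailor narrow; star green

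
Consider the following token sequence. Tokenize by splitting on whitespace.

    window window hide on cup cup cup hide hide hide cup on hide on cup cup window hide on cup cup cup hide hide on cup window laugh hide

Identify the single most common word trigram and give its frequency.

"hide on cup", 4 times

Trigram frequencies (highest first):
  hide on cup: 4
  on cup cup: 3
  window hide on: 2
  cup cup cup: 2
  cup cup hide: 2
  cup hide hide: 2
  … (12 more, each ≤ 1)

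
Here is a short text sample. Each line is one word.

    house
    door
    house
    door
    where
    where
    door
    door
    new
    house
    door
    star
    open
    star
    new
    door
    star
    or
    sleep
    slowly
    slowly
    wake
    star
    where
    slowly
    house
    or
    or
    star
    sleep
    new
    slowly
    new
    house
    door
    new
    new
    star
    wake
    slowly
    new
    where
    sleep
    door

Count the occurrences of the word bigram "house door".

Scanning the 43 overlapping bigram windows for "house door":
  position 1–2: house door
  position 3–4: house door
  position 10–11: house door
  position 34–35: house door

4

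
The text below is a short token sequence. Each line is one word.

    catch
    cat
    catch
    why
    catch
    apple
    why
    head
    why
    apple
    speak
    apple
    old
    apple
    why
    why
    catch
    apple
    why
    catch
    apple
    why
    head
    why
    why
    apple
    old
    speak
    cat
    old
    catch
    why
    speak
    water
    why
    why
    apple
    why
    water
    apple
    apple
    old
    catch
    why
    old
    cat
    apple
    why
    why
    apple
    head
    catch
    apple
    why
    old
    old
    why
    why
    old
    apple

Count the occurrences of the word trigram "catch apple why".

4

Scanning the 58 overlapping trigram windows for "catch apple why":
  position 5–7: catch apple why
  position 17–19: catch apple why
  position 20–22: catch apple why
  position 52–54: catch apple why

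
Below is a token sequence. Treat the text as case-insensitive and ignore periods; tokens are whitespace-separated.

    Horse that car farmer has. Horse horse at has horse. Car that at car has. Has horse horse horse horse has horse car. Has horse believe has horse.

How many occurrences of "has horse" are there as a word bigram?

Scanning the 27 overlapping bigram windows for "has horse":
  position 5–6: has horse
  position 9–10: has horse
  position 16–17: has horse
  position 21–22: has horse
  position 24–25: has horse
  position 27–28: has horse

6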